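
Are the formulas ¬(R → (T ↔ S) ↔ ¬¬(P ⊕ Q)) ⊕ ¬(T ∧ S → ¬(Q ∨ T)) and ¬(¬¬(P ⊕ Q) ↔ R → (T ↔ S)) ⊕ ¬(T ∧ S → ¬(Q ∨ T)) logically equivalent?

P  Q  R  S  T  |  φ  ψ
T  T  T  T  T  |  F  F
T  T  T  T  F  |  F  F
T  T  T  F  T  |  F  F
T  T  T  F  F  |  T  T
T  T  F  T  T  |  F  F
T  T  F  T  F  |  T  T
T  T  F  F  T  |  T  T
T  T  F  F  F  |  T  T
T  F  T  T  T  |  T  T
T  F  T  T  F  |  T  T
T  F  T  F  T  |  T  T
T  F  T  F  F  |  F  F
T  F  F  T  T  |  T  T
T  F  F  T  F  |  F  F
T  F  F  F  T  |  F  F
T  F  F  F  F  |  F  F
F  T  T  T  T  |  T  T
F  T  T  T  F  |  T  T
F  T  T  F  T  |  T  T
F  T  T  F  F  |  F  F
F  T  F  T  T  |  T  T
F  T  F  T  F  |  F  F
F  T  F  F  T  |  F  F
F  T  F  F  F  |  F  F
F  F  T  T  T  |  F  F
F  F  T  T  F  |  F  F
F  F  T  F  T  |  F  F
F  F  T  F  F  |  T  T
F  F  F  T  T  |  F  F
F  F  F  T  F  |  T  T
F  F  F  F  T  |  T  T
F  F  F  F  F  |  T  T
The columns for φ and ψ agree on every row, so they are logically equivalent.

equivalent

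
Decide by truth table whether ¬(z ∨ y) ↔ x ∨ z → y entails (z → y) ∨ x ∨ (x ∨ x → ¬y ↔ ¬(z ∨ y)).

no

x | y | z | φ | ψ
- | - | - | - | -
1 | 1 | 1 | 0 | 1
1 | 1 | 0 | 0 | 1
1 | 0 | 1 | 1 | 1
1 | 0 | 0 | 0 | 1
0 | 1 | 1 | 0 | 1
0 | 1 | 0 | 0 | 1
0 | 0 | 1 | 1 | 0
0 | 0 | 0 | 1 | 1
At x=0, y=0, z=1 we have φ true but ψ false, so φ does not entail ψ.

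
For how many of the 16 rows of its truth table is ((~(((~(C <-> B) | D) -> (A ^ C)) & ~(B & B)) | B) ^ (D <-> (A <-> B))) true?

7

A  B  C  D  |  φ
F  F  F  F  |  F
F  F  F  T  |  F
F  F  T  F  |  F
F  F  T  T  |  T
F  T  F  F  |  F
F  T  F  T  |  T
F  T  T  F  |  F
F  T  T  T  |  T
T  F  F  F  |  T
T  F  F  T  |  F
T  F  T  F  |  F
T  F  T  T  |  T
T  T  F  F  |  T
T  T  F  T  |  F
T  T  T  F  |  T
T  T  T  T  |  F
The formula is true on 7 of the 16 rows.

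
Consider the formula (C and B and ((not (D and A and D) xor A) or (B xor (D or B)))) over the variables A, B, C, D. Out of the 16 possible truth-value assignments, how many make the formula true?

A  B  C  D  |  φ
T  T  T  T  |  T
T  T  T  F  |  F
T  T  F  T  |  F
T  T  F  F  |  F
T  F  T  T  |  F
T  F  T  F  |  F
T  F  F  T  |  F
T  F  F  F  |  F
F  T  T  T  |  T
F  T  T  F  |  T
F  T  F  T  |  F
F  T  F  F  |  F
F  F  T  T  |  F
F  F  T  F  |  F
F  F  F  T  |  F
F  F  F  F  |  F
The formula is true on 3 of the 16 rows.

3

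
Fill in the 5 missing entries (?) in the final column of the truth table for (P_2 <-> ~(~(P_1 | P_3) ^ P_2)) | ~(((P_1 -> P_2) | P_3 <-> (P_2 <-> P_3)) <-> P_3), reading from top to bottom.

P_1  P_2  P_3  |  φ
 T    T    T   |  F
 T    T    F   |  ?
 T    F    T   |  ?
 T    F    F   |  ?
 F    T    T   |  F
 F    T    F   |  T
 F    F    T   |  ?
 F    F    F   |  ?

Row P_1=T, P_2=T, P_3=F: (P_2 <-> ~(~(P_1 | P_3) ^ P_2)) = F, ~(((P_1 -> P_2) | P_3 <-> (P_2 <-> P_3)) <-> P_3) = F, so the formula = F.
Row P_1=T, P_2=F, P_3=T: (P_2 <-> ~(~(P_1 | P_3) ^ P_2)) = F, ~(((P_1 -> P_2) | P_3 <-> (P_2 <-> P_3)) <-> P_3) = T, so the formula = T.
Row P_1=T, P_2=F, P_3=F: (P_2 <-> ~(~(P_1 | P_3) ^ P_2)) = F, ~(((P_1 -> P_2) | P_3 <-> (P_2 <-> P_3)) <-> P_3) = F, so the formula = F.
Row P_1=F, P_2=F, P_3=T: (P_2 <-> ~(~(P_1 | P_3) ^ P_2)) = F, ~(((P_1 -> P_2) | P_3 <-> (P_2 <-> P_3)) <-> P_3) = T, so the formula = T.
Row P_1=F, P_2=F, P_3=F: (P_2 <-> ~(~(P_1 | P_3) ^ P_2)) = T, ~(((P_1 -> P_2) | P_3 <-> (P_2 <-> P_3)) <-> P_3) = T, so the formula = T.

F, T, F, T, T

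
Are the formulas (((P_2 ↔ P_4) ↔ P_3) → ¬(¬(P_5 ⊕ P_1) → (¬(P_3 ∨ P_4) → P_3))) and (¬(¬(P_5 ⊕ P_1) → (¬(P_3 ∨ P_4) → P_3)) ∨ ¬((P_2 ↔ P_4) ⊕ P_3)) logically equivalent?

P_1  P_2  P_3  P_4  P_5  |  φ  ψ
 F    F    F    F    F   |  T  T
 F    F    F    F    T   |  T  F
 F    F    F    T    F   |  F  T
 F    F    F    T    T   |  F  T
 F    F    T    F    F   |  F  T
 F    F    T    F    T   |  F  T
 F    F    T    T    F   |  T  F
 F    F    T    T    T   |  T  F
 F    T    F    F    F   |  T  T
 F    T    F    F    T   |  F  T
 F    T    F    T    F   |  T  F
 F    T    F    T    T   |  T  F
 F    T    T    F    F   |  T  F
 F    T    T    F    T   |  T  F
 F    T    T    T    F   |  F  T
 F    T    T    T    T   |  F  T
 T    F    F    F    F   |  T  F
 T    F    F    F    T   |  T  T
 T    F    F    T    F   |  F  T
 T    F    F    T    T   |  F  T
 T    F    T    F    F   |  F  T
 T    F    T    F    T   |  F  T
 T    F    T    T    F   |  T  F
 T    F    T    T    T   |  T  F
 T    T    F    F    F   |  F  T
 T    T    F    F    T   |  T  T
 T    T    F    T    F   |  T  F
 T    T    F    T    T   |  T  F
 T    T    T    F    F   |  T  F
 T    T    T    F    T   |  T  F
 T    T    T    T    F   |  F  T
 T    T    T    T    T   |  F  T
The columns differ at P_1=F, P_2=F, P_3=F, P_4=F, P_5=T (φ=T, ψ=F), so they are not equivalent.

not equivalent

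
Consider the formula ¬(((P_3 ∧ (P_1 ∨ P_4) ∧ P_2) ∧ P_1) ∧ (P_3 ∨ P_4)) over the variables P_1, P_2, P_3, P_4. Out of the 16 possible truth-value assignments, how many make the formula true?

 P_1    P_2    P_3    P_4   |    φ  
 True   True   True   True  |  False
 True   True   True  False  |  False
 True   True  False   True  |   True
 True   True  False  False  |   True
 True  False   True   True  |   True
 True  False   True  False  |   True
 True  False  False   True  |   True
 True  False  False  False  |   True
False   True   True   True  |   True
False   True   True  False  |   True
False   True  False   True  |   True
False   True  False  False  |   True
False  False   True   True  |   True
False  False   True  False  |   True
False  False  False   True  |   True
False  False  False  False  |   True
The formula is true on 14 of the 16 rows.

14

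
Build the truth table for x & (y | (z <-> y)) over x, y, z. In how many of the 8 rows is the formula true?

3

  x      y      z       (x & (y | (z <-> y)))
False  False  False             False        
False  False   True             False        
False   True  False             False        
False   True   True             False        
 True  False  False              True        
 True  False   True             False        
 True   True  False              True        
 True   True   True              True        
The formula is true on 3 of the 8 rows.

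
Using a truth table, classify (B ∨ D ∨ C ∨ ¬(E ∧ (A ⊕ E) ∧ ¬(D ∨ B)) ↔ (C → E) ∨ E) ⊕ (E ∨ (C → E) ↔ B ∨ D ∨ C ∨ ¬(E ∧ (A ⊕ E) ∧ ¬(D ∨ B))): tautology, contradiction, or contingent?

contradiction

A | B | C | D | E | φ
- | - | - | - | - | -
T | T | T | T | T | F
T | T | T | T | F | F
T | T | T | F | T | F
T | T | T | F | F | F
T | T | F | T | T | F
T | T | F | T | F | F
T | T | F | F | T | F
T | T | F | F | F | F
T | F | T | T | T | F
T | F | T | T | F | F
T | F | T | F | T | F
T | F | T | F | F | F
T | F | F | T | T | F
T | F | F | T | F | F
T | F | F | F | T | F
T | F | F | F | F | F
F | T | T | T | T | F
F | T | T | T | F | F
F | T | T | F | T | F
F | T | T | F | F | F
F | T | F | T | T | F
F | T | F | T | F | F
F | T | F | F | T | F
F | T | F | F | F | F
F | F | T | T | T | F
F | F | T | T | F | F
F | F | T | F | T | F
F | F | T | F | F | F
F | F | F | T | T | F
F | F | F | T | F | F
F | F | F | F | T | F
F | F | F | F | F | F
Every row is F, so the formula is a contradiction.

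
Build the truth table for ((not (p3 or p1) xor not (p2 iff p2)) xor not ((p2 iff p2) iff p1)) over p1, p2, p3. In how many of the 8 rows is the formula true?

p1 | p2 | p3 | φ
-- | -- | -- | -
T  | T  | T  | F
T  | T  | F  | F
T  | F  | T  | F
T  | F  | F  | F
F  | T  | T  | T
F  | T  | F  | F
F  | F  | T  | T
F  | F  | F  | F
The formula is true on 2 of the 8 rows.

2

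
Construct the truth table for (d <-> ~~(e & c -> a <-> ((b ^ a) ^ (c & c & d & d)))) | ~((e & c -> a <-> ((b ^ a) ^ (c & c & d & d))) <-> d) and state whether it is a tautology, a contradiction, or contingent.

a | b | c | d | e | φ
- | - | - | - | - | -
T | T | T | T | T | T
T | T | T | T | F | T
T | T | T | F | T | T
T | T | T | F | F | T
T | T | F | T | T | T
T | T | F | T | F | T
T | T | F | F | T | T
T | T | F | F | F | T
T | F | T | T | T | T
T | F | T | T | F | T
T | F | T | F | T | T
T | F | T | F | F | T
T | F | F | T | T | T
T | F | F | T | F | T
T | F | F | F | T | T
T | F | F | F | F | T
F | T | T | T | T | T
F | T | T | T | F | T
F | T | T | F | T | T
F | T | T | F | F | T
F | T | F | T | T | T
F | T | F | T | F | T
F | T | F | F | T | T
F | T | F | F | F | T
F | F | T | T | T | T
F | F | T | T | F | T
F | F | T | F | T | T
F | F | T | F | F | T
F | F | F | T | T | T
F | F | F | T | F | T
F | F | F | F | T | T
F | F | F | F | F | T
Every row is T, so the formula is a tautology.

tautology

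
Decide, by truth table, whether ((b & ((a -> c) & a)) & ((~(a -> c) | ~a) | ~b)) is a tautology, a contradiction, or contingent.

contradiction

a  b  c     (a -> c)  ((a -> c) & a)  (b & ((a -> c) & a))  ~(a -> c)  ~a  (~(a -> c) | ~a)  ~b  ((~(a -> c) | ~a) | ~b)  φ
F  F  F        T            F                  F                F      T          T          T              T             F
F  F  T        T            F                  F                F      T          T          T              T             F
F  T  F        T            F                  F                F      T          T          F              T             F
F  T  T        T            F                  F                F      T          T          F              T             F
T  F  F        F            F                  F                T      F          T          T              T             F
T  F  T        T            T                  F                F      F          F          T              T             F
T  T  F        F            F                  F                T      F          T          F              T             F
T  T  T        T            T                  T                F      F          F          F              F             F
Every row is F, so the formula is a contradiction.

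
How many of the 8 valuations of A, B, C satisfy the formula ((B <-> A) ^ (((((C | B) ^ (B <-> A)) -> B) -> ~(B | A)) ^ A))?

A  B  C     (B <-> A)  (C | B)  ((C | B) ^ (B <-> A))  (((C | B) ^ (B <-> A)) -> B)  (B | A)  ~(B | A)  φ
T  T  T         T         T               F                         T                   T        F      F
T  T  F         T         T               F                         T                   T        F      F
T  F  T         F         T               T                         F                   T        F      F
T  F  F         F         F               F                         T                   T        F      T
F  T  T         F         T               T                         T                   T        F      F
F  T  F         F         T               T                         T                   T        F      F
F  F  T         T         T               F                         T                   F        T      F
F  F  F         T         F               T                         F                   F        T      F
The formula is true on 1 of the 8 rows.

1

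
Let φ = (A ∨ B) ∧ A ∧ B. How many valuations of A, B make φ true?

A | B | (A ∨ B) | (A ∧ B) | ((A ∨ B) ∧ (A ∧ B))
- | - | ------- | ------- | -------------------
F | F |    F    |    F    |          F         
F | T |    T    |    F    |          F         
T | F |    T    |    F    |          F         
T | T |    T    |    T    |          T         
The formula is true on 1 of the 4 rows.

1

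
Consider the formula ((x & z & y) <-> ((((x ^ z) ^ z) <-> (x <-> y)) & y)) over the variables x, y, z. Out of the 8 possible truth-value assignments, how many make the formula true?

5

x | y | z | φ
- | - | - | -
T | T | T | T
T | T | F | F
T | F | T | T
T | F | F | T
F | T | T | F
F | T | F | F
F | F | T | T
F | F | F | T
The formula is true on 5 of the 8 rows.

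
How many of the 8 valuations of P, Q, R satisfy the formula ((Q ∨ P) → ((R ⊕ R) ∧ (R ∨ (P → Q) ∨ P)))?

P | Q | R | (Q ∨ P) | (R ⊕ R) | (P → Q) | (R ∨ (P → Q) ∨ P) | φ
- | - | - | ------- | ------- | ------- | ----------------- | -
T | T | T |    T    |    F    |    T    |         T         | F
T | T | F |    T    |    F    |    T    |         T         | F
T | F | T |    T    |    F    |    F    |         T         | F
T | F | F |    T    |    F    |    F    |         T         | F
F | T | T |    T    |    F    |    T    |         T         | F
F | T | F |    T    |    F    |    T    |         T         | F
F | F | T |    F    |    F    |    T    |         T         | T
F | F | F |    F    |    F    |    T    |         T         | T
The formula is true on 2 of the 8 rows.

2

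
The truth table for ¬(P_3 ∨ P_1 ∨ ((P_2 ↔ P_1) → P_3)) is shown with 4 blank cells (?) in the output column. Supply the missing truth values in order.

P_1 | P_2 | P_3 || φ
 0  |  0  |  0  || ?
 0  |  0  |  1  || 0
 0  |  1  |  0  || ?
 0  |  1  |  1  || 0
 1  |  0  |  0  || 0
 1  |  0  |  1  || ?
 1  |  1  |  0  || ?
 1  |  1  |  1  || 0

Row P_1=0, P_2=0, P_3=0: ((P_2 ↔ P_1) → P_3) = 0, (P_3 ∨ P_1 ∨ ((P_2 ↔ P_1) → P_3)) = 0, so the formula = 1.
Row P_1=0, P_2=1, P_3=0: ((P_2 ↔ P_1) → P_3) = 1, (P_3 ∨ P_1 ∨ ((P_2 ↔ P_1) → P_3)) = 1, so the formula = 0.
Row P_1=1, P_2=0, P_3=1: ((P_2 ↔ P_1) → P_3) = 1, (P_3 ∨ P_1 ∨ ((P_2 ↔ P_1) → P_3)) = 1, so the formula = 0.
Row P_1=1, P_2=1, P_3=0: ((P_2 ↔ P_1) → P_3) = 0, (P_3 ∨ P_1 ∨ ((P_2 ↔ P_1) → P_3)) = 1, so the formula = 0.

1, 0, 0, 0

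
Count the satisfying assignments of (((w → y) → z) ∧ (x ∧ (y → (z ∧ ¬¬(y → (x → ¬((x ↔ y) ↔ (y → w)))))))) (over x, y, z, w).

4

  x      y      z      w    |    φ  
 True   True   True   True  |  False
 True   True   True  False  |   True
 True   True  False   True  |  False
 True   True  False  False  |  False
 True  False   True   True  |   True
 True  False   True  False  |   True
 True  False  False   True  |   True
 True  False  False  False  |  False
False   True   True   True  |  False
False   True   True  False  |  False
False   True  False   True  |  False
False   True  False  False  |  False
False  False   True   True  |  False
False  False   True  False  |  False
False  False  False   True  |  False
False  False  False  False  |  False
The formula is true on 4 of the 16 rows.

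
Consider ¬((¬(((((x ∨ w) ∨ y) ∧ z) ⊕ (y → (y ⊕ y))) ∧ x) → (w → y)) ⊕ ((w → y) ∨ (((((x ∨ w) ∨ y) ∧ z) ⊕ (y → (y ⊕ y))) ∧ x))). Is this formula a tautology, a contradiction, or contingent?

tautology

  x      y      z      w    |    φ  
 True   True   True   True  |   True
 True   True   True  False  |   True
 True   True  False   True  |   True
 True   True  False  False  |   True
 True  False   True   True  |   True
 True  False   True  False  |   True
 True  False  False   True  |   True
 True  False  False  False  |   True
False   True   True   True  |   True
False   True   True  False  |   True
False   True  False   True  |   True
False   True  False  False  |   True
False  False   True   True  |   True
False  False   True  False  |   True
False  False  False   True  |   True
False  False  False  False  |   True
Every row is True, so the formula is a tautology.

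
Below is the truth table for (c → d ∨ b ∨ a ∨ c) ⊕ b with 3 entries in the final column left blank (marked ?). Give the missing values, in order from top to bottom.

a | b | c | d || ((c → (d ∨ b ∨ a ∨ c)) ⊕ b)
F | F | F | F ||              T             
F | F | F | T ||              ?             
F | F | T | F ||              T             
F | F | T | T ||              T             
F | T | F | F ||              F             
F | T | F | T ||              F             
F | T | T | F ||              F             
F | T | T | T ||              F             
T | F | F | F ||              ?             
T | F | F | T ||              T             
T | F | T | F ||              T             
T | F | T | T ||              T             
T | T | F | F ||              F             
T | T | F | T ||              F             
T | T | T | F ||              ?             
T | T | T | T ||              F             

T, T, F

Row a=F, b=F, c=F, d=T: (c → d ∨ b ∨ a ∨ c) = T, so ((c → (d ∨ b ∨ a ∨ c)) ⊕ b) = T.
Row a=T, b=F, c=F, d=F: (c → d ∨ b ∨ a ∨ c) = T, so ((c → (d ∨ b ∨ a ∨ c)) ⊕ b) = T.
Row a=T, b=T, c=T, d=F: (c → d ∨ b ∨ a ∨ c) = T, so ((c → (d ∨ b ∨ a ∨ c)) ⊕ b) = F.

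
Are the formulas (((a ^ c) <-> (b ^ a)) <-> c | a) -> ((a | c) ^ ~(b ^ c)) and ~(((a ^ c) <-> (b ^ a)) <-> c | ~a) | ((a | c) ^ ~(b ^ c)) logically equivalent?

not equivalent

a | b | c || φ | ψ
1 | 1 | 1 || 0 | 0
1 | 1 | 0 || 1 | 1
1 | 0 | 1 || 1 | 1
1 | 0 | 0 || 0 | 1
0 | 1 | 1 || 0 | 0
0 | 1 | 0 || 0 | 1
0 | 0 | 1 || 1 | 1
0 | 0 | 0 || 1 | 1
The columns differ at a=1, b=0, c=0 (φ=0, ψ=1), so they are not equivalent.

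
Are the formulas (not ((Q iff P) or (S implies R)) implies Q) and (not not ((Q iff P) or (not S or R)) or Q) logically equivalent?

P  Q  R  S  |  φ  ψ
F  F  F  F  |  T  T
F  F  F  T  |  T  T
F  F  T  F  |  T  T
F  F  T  T  |  T  T
F  T  F  F  |  T  T
F  T  F  T  |  T  T
F  T  T  F  |  T  T
F  T  T  T  |  T  T
T  F  F  F  |  T  T
T  F  F  T  |  F  F
T  F  T  F  |  T  T
T  F  T  T  |  T  T
T  T  F  F  |  T  T
T  T  F  T  |  T  T
T  T  T  F  |  T  T
T  T  T  T  |  T  T
The columns for φ and ψ agree on every row, so they are logically equivalent.

equivalent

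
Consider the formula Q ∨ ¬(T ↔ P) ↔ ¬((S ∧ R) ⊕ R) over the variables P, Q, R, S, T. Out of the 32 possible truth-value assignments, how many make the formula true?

  P   |   Q   |   R   |   S   |   T   | ((Q ∨ ¬(T ↔ P)) ↔ ¬((S ∧ R) ⊕ R))
----- | ----- | ----- | ----- | ----- | ---------------------------------
 True |  True |  True |  True |  True |                True              
 True |  True |  True |  True | False |                True              
 True |  True |  True | False |  True |               False              
 True |  True |  True | False | False |               False              
 True |  True | False |  True |  True |                True              
 True |  True | False |  True | False |                True              
 True |  True | False | False |  True |                True              
 True |  True | False | False | False |                True              
 True | False |  True |  True |  True |               False              
 True | False |  True |  True | False |                True              
 True | False |  True | False |  True |                True              
 True | False |  True | False | False |               False              
 True | False | False |  True |  True |               False              
 True | False | False |  True | False |                True              
 True | False | False | False |  True |               False              
 True | False | False | False | False |                True              
False |  True |  True |  True |  True |                True              
False |  True |  True |  True | False |                True              
False |  True |  True | False |  True |               False              
False |  True |  True | False | False |               False              
False |  True | False |  True |  True |                True              
False |  True | False |  True | False |                True              
False |  True | False | False |  True |                True              
False |  True | False | False | False |                True              
False | False |  True |  True |  True |                True              
False | False |  True |  True | False |               False              
False | False |  True | False |  True |               False              
False | False |  True | False | False |                True              
False | False | False |  True |  True |                True              
False | False | False |  True | False |               False              
False | False | False | False |  True |                True              
False | False | False | False | False |               False              
The formula is true on 20 of the 32 rows.

20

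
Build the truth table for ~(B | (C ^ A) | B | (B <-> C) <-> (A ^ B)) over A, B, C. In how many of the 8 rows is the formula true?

  A      B      C       (C ^ A)  (B | (C ^ A))  ((B | (C ^ A)) | B)  (B <-> C)  (A ^ B)    φ  
False  False  False      False       False             False            True     False    True
False  False   True       True        True              True           False     False    True
False   True  False      False        True              True           False      True   False
False   True   True       True        True              True            True      True   False
 True  False  False       True        True              True            True      True   False
 True  False   True      False       False             False           False      True    True
 True   True  False       True        True              True           False     False    True
 True   True   True      False        True              True            True     False    True
The formula is true on 5 of the 8 rows.

5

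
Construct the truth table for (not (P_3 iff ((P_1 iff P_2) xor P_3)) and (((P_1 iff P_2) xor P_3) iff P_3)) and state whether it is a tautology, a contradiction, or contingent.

P_1 | P_2 | P_3 || (P_1 iff P_2) | ((P_1 iff P_2) xor P_3) | φ
 T  |  T  |  T  ||       T       |            F            | F
 T  |  T  |  F  ||       T       |            T            | F
 T  |  F  |  T  ||       F       |            T            | F
 T  |  F  |  F  ||       F       |            F            | F
 F  |  T  |  T  ||       F       |            T            | F
 F  |  T  |  F  ||       F       |            F            | F
 F  |  F  |  T  ||       T       |            F            | F
 F  |  F  |  F  ||       T       |            T            | F
Every row is F, so the formula is a contradiction.

contradiction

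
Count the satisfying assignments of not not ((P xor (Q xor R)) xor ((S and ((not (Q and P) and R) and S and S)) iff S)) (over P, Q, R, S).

9

P | Q | R | S | (Q xor R) | (P xor (Q xor R)) | (Q and P) | not (Q and P) | (not (Q and P) and R) | φ
- | - | - | - | --------- | ----------------- | --------- | ------------- | --------------------- | -
1 | 1 | 1 | 1 |     0     |         1         |     1     |       0       |           0           | 1
1 | 1 | 1 | 0 |     0     |         1         |     1     |       0       |           0           | 0
1 | 1 | 0 | 1 |     1     |         0         |     1     |       0       |           0           | 0
1 | 1 | 0 | 0 |     1     |         0         |     1     |       0       |           0           | 1
1 | 0 | 1 | 1 |     1     |         0         |     0     |       1       |           1           | 1
1 | 0 | 1 | 0 |     1     |         0         |     0     |       1       |           1           | 1
1 | 0 | 0 | 1 |     0     |         1         |     0     |       1       |           0           | 1
1 | 0 | 0 | 0 |     0     |         1         |     0     |       1       |           0           | 0
0 | 1 | 1 | 1 |     0     |         0         |     0     |       1       |           1           | 1
0 | 1 | 1 | 0 |     0     |         0         |     0     |       1       |           1           | 1
0 | 1 | 0 | 1 |     1     |         1         |     0     |       1       |           0           | 1
0 | 1 | 0 | 0 |     1     |         1         |     0     |       1       |           0           | 0
0 | 0 | 1 | 1 |     1     |         1         |     0     |       1       |           1           | 0
0 | 0 | 1 | 0 |     1     |         1         |     0     |       1       |           1           | 0
0 | 0 | 0 | 1 |     0     |         0         |     0     |       1       |           0           | 0
0 | 0 | 0 | 0 |     0     |         0         |     0     |       1       |           0           | 1
The formula is true on 9 of the 16 rows.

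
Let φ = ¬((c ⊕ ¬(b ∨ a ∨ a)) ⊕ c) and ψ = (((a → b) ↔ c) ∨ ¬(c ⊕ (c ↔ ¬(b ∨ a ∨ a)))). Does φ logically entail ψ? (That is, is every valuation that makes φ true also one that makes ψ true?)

no

a  b  c  |  φ  ψ
T  T  T  |  T  T
T  T  F  |  T  F
T  F  T  |  T  F
T  F  F  |  T  T
F  T  T  |  T  T
F  T  F  |  T  F
F  F  T  |  F  T
F  F  F  |  F  T
At a=T, b=T, c=F we have φ true but ψ false, so φ does not entail ψ.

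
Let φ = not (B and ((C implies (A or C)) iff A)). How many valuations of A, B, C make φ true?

A | B | C | (A or C) | (C implies (A or C)) | ((C implies (A or C)) iff A) | φ
- | - | - | -------- | -------------------- | ---------------------------- | -
1 | 1 | 1 |    1     |          1           |              1               | 0
1 | 1 | 0 |    1     |          1           |              1               | 0
1 | 0 | 1 |    1     |          1           |              1               | 1
1 | 0 | 0 |    1     |          1           |              1               | 1
0 | 1 | 1 |    1     |          1           |              0               | 1
0 | 1 | 0 |    0     |          1           |              0               | 1
0 | 0 | 1 |    1     |          1           |              0               | 1
0 | 0 | 0 |    0     |          1           |              0               | 1
The formula is true on 6 of the 8 rows.

6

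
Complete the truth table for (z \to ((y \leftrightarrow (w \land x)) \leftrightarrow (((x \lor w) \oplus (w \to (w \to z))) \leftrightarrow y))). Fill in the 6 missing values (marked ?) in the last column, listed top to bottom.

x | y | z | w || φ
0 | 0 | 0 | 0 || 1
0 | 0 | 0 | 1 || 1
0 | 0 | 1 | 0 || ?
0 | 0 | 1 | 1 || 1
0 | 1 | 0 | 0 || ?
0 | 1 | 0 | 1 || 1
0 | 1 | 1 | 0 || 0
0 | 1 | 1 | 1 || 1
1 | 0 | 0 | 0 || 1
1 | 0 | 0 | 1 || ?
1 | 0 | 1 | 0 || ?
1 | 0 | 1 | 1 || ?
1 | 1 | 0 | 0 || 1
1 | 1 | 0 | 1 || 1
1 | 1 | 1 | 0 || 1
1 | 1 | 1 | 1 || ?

0, 1, 1, 1, 0, 0

Row x=0, y=0, z=1, w=0: ((y \leftrightarrow (w \land x)) \leftrightarrow (((x \lor w) \oplus (w \to (w \to z))) \leftrightarrow y)) = 0, so the formula = 0.
Row x=0, y=1, z=0, w=0: ((y \leftrightarrow (w \land x)) \leftrightarrow (((x \lor w) \oplus (w \to (w \to z))) \leftrightarrow y)) = 0, so the formula = 1.
Row x=1, y=0, z=0, w=1: ((y \leftrightarrow (w \land x)) \leftrightarrow (((x \lor w) \oplus (w \to (w \to z))) \leftrightarrow y)) = 1, so the formula = 1.
Row x=1, y=0, z=1, w=0: ((y \leftrightarrow (w \land x)) \leftrightarrow (((x \lor w) \oplus (w \to (w \to z))) \leftrightarrow y)) = 1, so the formula = 1.
Row x=1, y=0, z=1, w=1: ((y \leftrightarrow (w \land x)) \leftrightarrow (((x \lor w) \oplus (w \to (w \to z))) \leftrightarrow y)) = 0, so the formula = 0.
Row x=1, y=1, z=1, w=1: ((y \leftrightarrow (w \land x)) \leftrightarrow (((x \lor w) \oplus (w \to (w \to z))) \leftrightarrow y)) = 0, so the formula = 0.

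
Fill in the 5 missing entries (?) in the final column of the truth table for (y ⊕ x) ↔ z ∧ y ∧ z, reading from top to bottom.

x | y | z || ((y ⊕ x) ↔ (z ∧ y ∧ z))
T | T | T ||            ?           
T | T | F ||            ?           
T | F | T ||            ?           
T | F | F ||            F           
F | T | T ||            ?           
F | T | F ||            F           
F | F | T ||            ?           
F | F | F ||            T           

Row x=T, y=T, z=T: (y ⊕ x) = F, (z ∧ y ∧ z) = T, so ((y ⊕ x) ↔ (z ∧ y ∧ z)) = F.
Row x=T, y=T, z=F: (y ⊕ x) = F, (z ∧ y ∧ z) = F, so ((y ⊕ x) ↔ (z ∧ y ∧ z)) = T.
Row x=T, y=F, z=T: (y ⊕ x) = T, (z ∧ y ∧ z) = F, so ((y ⊕ x) ↔ (z ∧ y ∧ z)) = F.
Row x=F, y=T, z=T: (y ⊕ x) = T, (z ∧ y ∧ z) = T, so ((y ⊕ x) ↔ (z ∧ y ∧ z)) = T.
Row x=F, y=F, z=T: (y ⊕ x) = F, (z ∧ y ∧ z) = F, so ((y ⊕ x) ↔ (z ∧ y ∧ z)) = T.

F, T, F, T, T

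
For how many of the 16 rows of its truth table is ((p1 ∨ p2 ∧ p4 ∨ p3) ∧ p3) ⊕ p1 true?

8

p1 | p2 | p3 | p4 | (p2 ∧ p4) | (p1 ∨ (p2 ∧ p4) ∨ p3) | ((p1 ∨ (p2 ∧ p4) ∨ p3) ∧ p3) | φ
-- | -- | -- | -- | --------- | --------------------- | ---------------------------- | -
T  | T  | T  | T  |     T     |           T           |              T               | F
T  | T  | T  | F  |     F     |           T           |              T               | F
T  | T  | F  | T  |     T     |           T           |              F               | T
T  | T  | F  | F  |     F     |           T           |              F               | T
T  | F  | T  | T  |     F     |           T           |              T               | F
T  | F  | T  | F  |     F     |           T           |              T               | F
T  | F  | F  | T  |     F     |           T           |              F               | T
T  | F  | F  | F  |     F     |           T           |              F               | T
F  | T  | T  | T  |     T     |           T           |              T               | T
F  | T  | T  | F  |     F     |           T           |              T               | T
F  | T  | F  | T  |     T     |           T           |              F               | F
F  | T  | F  | F  |     F     |           F           |              F               | F
F  | F  | T  | T  |     F     |           T           |              T               | T
F  | F  | T  | F  |     F     |           T           |              T               | T
F  | F  | F  | T  |     F     |           F           |              F               | F
F  | F  | F  | F  |     F     |           F           |              F               | F
The formula is true on 8 of the 16 rows.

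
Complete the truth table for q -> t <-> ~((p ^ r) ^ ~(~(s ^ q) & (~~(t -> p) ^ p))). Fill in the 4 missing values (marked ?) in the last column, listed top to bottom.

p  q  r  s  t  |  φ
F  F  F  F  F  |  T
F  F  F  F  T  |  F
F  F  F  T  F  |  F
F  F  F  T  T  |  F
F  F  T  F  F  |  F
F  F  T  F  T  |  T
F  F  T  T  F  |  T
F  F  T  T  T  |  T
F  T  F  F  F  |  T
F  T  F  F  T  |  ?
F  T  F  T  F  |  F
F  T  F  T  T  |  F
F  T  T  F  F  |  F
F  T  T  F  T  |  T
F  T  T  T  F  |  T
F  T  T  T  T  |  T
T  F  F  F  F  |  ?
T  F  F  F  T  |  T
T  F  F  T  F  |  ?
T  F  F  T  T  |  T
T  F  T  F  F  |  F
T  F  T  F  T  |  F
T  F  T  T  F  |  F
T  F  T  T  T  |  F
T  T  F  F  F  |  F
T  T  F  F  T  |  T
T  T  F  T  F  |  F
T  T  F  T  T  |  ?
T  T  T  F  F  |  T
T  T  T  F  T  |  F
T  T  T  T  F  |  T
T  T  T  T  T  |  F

Row p=F, q=T, r=F, s=F, t=T: (q -> t) = T, ~((p ^ r) ^ ~(~(s ^ q) & (~~(t -> p) ^ p))) = F, so the formula = F.
Row p=T, q=F, r=F, s=F, t=F: (q -> t) = T, ~((p ^ r) ^ ~(~(s ^ q) & (~~(t -> p) ^ p))) = T, so the formula = T.
Row p=T, q=F, r=F, s=T, t=F: (q -> t) = T, ~((p ^ r) ^ ~(~(s ^ q) & (~~(t -> p) ^ p))) = T, so the formula = T.
Row p=T, q=T, r=F, s=T, t=T: (q -> t) = T, ~((p ^ r) ^ ~(~(s ^ q) & (~~(t -> p) ^ p))) = T, so the formula = T.

F, T, T, T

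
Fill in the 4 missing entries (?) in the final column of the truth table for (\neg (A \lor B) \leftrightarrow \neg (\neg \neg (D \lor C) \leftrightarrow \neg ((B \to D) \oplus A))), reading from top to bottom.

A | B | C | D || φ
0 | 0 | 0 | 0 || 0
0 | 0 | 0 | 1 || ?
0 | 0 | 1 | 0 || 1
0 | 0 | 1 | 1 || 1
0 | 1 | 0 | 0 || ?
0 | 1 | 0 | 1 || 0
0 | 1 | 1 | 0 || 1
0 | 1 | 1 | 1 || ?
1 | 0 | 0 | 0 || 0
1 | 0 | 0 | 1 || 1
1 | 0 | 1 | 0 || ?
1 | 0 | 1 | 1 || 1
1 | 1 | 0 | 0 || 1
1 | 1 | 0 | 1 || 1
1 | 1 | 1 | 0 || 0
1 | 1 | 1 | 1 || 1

Row A=0, B=0, C=0, D=1: \neg (A \lor B) = 1, \neg (\neg \neg (D \lor C) \leftrightarrow \neg ((B \to D) \oplus A)) = 1, so the formula = 1.
Row A=0, B=1, C=0, D=0: \neg (A \lor B) = 0, \neg (\neg \neg (D \lor C) \leftrightarrow \neg ((B \to D) \oplus A)) = 1, so the formula = 0.
Row A=0, B=1, C=1, D=1: \neg (A \lor B) = 0, \neg (\neg \neg (D \lor C) \leftrightarrow \neg ((B \to D) \oplus A)) = 1, so the formula = 0.
Row A=1, B=0, C=1, D=0: \neg (A \lor B) = 0, \neg (\neg \neg (D \lor C) \leftrightarrow \neg ((B \to D) \oplus A)) = 0, so the formula = 1.

1, 0, 0, 1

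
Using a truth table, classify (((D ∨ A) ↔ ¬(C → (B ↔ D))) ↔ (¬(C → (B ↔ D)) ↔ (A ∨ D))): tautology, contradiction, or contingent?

tautology

A | B | C | D | (D ∨ A) | (B ↔ D) | (C → (B ↔ D)) | ¬(C → (B ↔ D)) | ((D ∨ A) ↔ ¬(C → (B ↔ D))) | (A ∨ D) | (¬(C → (B ↔ D)) ↔ (A ∨ D)) | φ
- | - | - | - | ------- | ------- | ------------- | -------------- | -------------------------- | ------- | -------------------------- | -
1 | 1 | 1 | 1 |    1    |    1    |       1       |       0        |             0              |    1    |             0              | 1
1 | 1 | 1 | 0 |    1    |    0    |       0       |       1        |             1              |    1    |             1              | 1
1 | 1 | 0 | 1 |    1    |    1    |       1       |       0        |             0              |    1    |             0              | 1
1 | 1 | 0 | 0 |    1    |    0    |       1       |       0        |             0              |    1    |             0              | 1
1 | 0 | 1 | 1 |    1    |    0    |       0       |       1        |             1              |    1    |             1              | 1
1 | 0 | 1 | 0 |    1    |    1    |       1       |       0        |             0              |    1    |             0              | 1
1 | 0 | 0 | 1 |    1    |    0    |       1       |       0        |             0              |    1    |             0              | 1
1 | 0 | 0 | 0 |    1    |    1    |       1       |       0        |             0              |    1    |             0              | 1
0 | 1 | 1 | 1 |    1    |    1    |       1       |       0        |             0              |    1    |             0              | 1
0 | 1 | 1 | 0 |    0    |    0    |       0       |       1        |             0              |    0    |             0              | 1
0 | 1 | 0 | 1 |    1    |    1    |       1       |       0        |             0              |    1    |             0              | 1
0 | 1 | 0 | 0 |    0    |    0    |       1       |       0        |             1              |    0    |             1              | 1
0 | 0 | 1 | 1 |    1    |    0    |       0       |       1        |             1              |    1    |             1              | 1
0 | 0 | 1 | 0 |    0    |    1    |       1       |       0        |             1              |    0    |             1              | 1
0 | 0 | 0 | 1 |    1    |    0    |       1       |       0        |             0              |    1    |             0              | 1
0 | 0 | 0 | 0 |    0    |    1    |       1       |       0        |             1              |    0    |             1              | 1
Every row is 1, so the formula is a tautology.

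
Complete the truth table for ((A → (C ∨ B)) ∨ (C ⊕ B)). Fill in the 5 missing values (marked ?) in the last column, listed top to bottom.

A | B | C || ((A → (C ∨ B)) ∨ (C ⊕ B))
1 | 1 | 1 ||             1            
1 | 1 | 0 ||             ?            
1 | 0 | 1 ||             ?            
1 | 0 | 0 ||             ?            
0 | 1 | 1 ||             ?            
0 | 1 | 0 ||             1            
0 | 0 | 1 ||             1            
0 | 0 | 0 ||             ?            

1, 1, 0, 1, 1

Row A=1, B=1, C=0: (A → (C ∨ B)) = 1, (C ⊕ B) = 1, so ((A → (C ∨ B)) ∨ (C ⊕ B)) = 1.
Row A=1, B=0, C=1: (A → (C ∨ B)) = 1, (C ⊕ B) = 1, so ((A → (C ∨ B)) ∨ (C ⊕ B)) = 1.
Row A=1, B=0, C=0: (A → (C ∨ B)) = 0, (C ⊕ B) = 0, so ((A → (C ∨ B)) ∨ (C ⊕ B)) = 0.
Row A=0, B=1, C=1: (A → (C ∨ B)) = 1, (C ⊕ B) = 0, so ((A → (C ∨ B)) ∨ (C ⊕ B)) = 1.
Row A=0, B=0, C=0: (A → (C ∨ B)) = 1, (C ⊕ B) = 0, so ((A → (C ∨ B)) ∨ (C ⊕ B)) = 1.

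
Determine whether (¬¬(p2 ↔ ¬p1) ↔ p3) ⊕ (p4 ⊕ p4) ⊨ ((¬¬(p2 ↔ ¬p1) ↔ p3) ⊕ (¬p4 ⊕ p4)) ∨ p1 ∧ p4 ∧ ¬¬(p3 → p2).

p1 | p2 | p3 | p4 | φ | ψ
-- | -- | -- | -- | - | -
F  | F  | F  | F  | T | F
F  | F  | F  | T  | T | F
F  | F  | T  | F  | F | T
F  | F  | T  | T  | F | T
F  | T  | F  | F  | F | T
F  | T  | F  | T  | F | T
F  | T  | T  | F  | T | F
F  | T  | T  | T  | T | F
T  | F  | F  | F  | F | T
T  | F  | F  | T  | F | T
T  | F  | T  | F  | T | F
T  | F  | T  | T  | T | F
T  | T  | F  | F  | T | F
T  | T  | F  | T  | T | T
T  | T  | T  | F  | F | T
T  | T  | T  | T  | F | T
At p1=F, p2=F, p3=F, p4=F we have φ true but ψ false, so φ does not entail ψ.

no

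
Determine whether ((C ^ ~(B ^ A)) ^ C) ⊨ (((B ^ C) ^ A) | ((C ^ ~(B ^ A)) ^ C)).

A | B | C || φ | ψ
1 | 1 | 1 || 1 | 1
1 | 1 | 0 || 1 | 1
1 | 0 | 1 || 0 | 0
1 | 0 | 0 || 0 | 1
0 | 1 | 1 || 0 | 0
0 | 1 | 0 || 0 | 1
0 | 0 | 1 || 1 | 1
0 | 0 | 0 || 1 | 1
In every row where φ is true, ψ is also true, so φ ⊨ ψ.

yes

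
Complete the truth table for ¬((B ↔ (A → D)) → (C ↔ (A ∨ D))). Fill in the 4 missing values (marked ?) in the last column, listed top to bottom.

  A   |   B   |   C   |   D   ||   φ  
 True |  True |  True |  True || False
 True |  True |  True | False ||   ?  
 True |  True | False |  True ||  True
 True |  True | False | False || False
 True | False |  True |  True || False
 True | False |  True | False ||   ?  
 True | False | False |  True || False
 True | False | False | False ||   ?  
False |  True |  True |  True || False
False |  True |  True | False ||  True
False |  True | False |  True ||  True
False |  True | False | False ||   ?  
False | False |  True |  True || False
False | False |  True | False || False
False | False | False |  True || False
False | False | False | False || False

False, False, True, False

Row A=True, B=True, C=True, D=False: (B ↔ (A → D)) = False, (C ↔ (A ∨ D)) = True, ((B ↔ (A → D)) → (C ↔ (A ∨ D))) = True, so the formula = False.
Row A=True, B=False, C=True, D=False: (B ↔ (A → D)) = True, (C ↔ (A ∨ D)) = True, ((B ↔ (A → D)) → (C ↔ (A ∨ D))) = True, so the formula = False.
Row A=True, B=False, C=False, D=False: (B ↔ (A → D)) = True, (C ↔ (A ∨ D)) = False, ((B ↔ (A → D)) → (C ↔ (A ∨ D))) = False, so the formula = True.
Row A=False, B=True, C=False, D=False: (B ↔ (A → D)) = True, (C ↔ (A ∨ D)) = True, ((B ↔ (A → D)) → (C ↔ (A ∨ D))) = True, so the formula = False.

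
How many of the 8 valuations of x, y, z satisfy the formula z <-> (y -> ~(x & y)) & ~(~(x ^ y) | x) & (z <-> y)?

5

x | y | z || φ
T | T | T || F
T | T | F || T
T | F | T || F
T | F | F || T
F | T | T || T
F | T | F || T
F | F | T || F
F | F | F || T
The formula is true on 5 of the 8 rows.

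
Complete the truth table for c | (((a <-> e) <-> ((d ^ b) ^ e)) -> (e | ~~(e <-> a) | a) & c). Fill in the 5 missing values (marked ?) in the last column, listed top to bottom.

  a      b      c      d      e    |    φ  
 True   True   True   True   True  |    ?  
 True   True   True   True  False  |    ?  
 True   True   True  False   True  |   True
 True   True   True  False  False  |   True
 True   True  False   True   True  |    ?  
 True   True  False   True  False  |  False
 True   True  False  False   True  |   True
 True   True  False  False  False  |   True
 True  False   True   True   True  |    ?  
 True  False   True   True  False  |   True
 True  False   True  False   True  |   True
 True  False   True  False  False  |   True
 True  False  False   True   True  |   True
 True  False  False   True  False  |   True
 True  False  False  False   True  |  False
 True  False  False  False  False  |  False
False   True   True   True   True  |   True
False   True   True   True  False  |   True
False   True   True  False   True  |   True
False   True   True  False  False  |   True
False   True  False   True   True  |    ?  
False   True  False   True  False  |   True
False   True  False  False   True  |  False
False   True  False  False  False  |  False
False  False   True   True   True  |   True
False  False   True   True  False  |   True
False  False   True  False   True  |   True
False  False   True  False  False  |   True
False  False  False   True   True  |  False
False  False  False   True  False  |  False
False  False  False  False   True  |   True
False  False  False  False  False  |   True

True, True, False, True, True

Row a=True, b=True, c=True, d=True, e=True: (((a <-> e) <-> ((d ^ b) ^ e)) -> (e | ~~(e <-> a) | a) & c) = True, so the formula = True.
Row a=True, b=True, c=True, d=True, e=False: (((a <-> e) <-> ((d ^ b) ^ e)) -> (e | ~~(e <-> a) | a) & c) = True, so the formula = True.
Row a=True, b=True, c=False, d=True, e=True: (((a <-> e) <-> ((d ^ b) ^ e)) -> (e | ~~(e <-> a) | a) & c) = False, so the formula = False.
Row a=True, b=False, c=True, d=True, e=True: (((a <-> e) <-> ((d ^ b) ^ e)) -> (e | ~~(e <-> a) | a) & c) = True, so the formula = True.
Row a=False, b=True, c=False, d=True, e=True: (((a <-> e) <-> ((d ^ b) ^ e)) -> (e | ~~(e <-> a) | a) & c) = True, so the formula = True.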